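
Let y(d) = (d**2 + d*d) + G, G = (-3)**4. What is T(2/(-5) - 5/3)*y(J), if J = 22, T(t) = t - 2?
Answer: -63989/15 ≈ -4265.9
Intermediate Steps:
G = 81
T(t) = -2 + t
y(d) = 81 + 2*d**2 (y(d) = (d**2 + d*d) + 81 = (d**2 + d**2) + 81 = 2*d**2 + 81 = 81 + 2*d**2)
T(2/(-5) - 5/3)*y(J) = (-2 + (2/(-5) - 5/3))*(81 + 2*22**2) = (-2 + (2*(-1/5) - 5*1/3))*(81 + 2*484) = (-2 + (-2/5 - 5/3))*(81 + 968) = (-2 - 31/15)*1049 = -61/15*1049 = -63989/15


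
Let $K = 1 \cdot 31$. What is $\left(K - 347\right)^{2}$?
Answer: $99856$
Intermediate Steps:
$K = 31$
$\left(K - 347\right)^{2} = \left(31 - 347\right)^{2} = \left(-316\right)^{2} = 99856$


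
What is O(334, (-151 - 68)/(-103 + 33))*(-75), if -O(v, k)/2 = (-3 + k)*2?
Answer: 270/7 ≈ 38.571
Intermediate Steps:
O(v, k) = 12 - 4*k (O(v, k) = -2*(-3 + k)*2 = -2*(-6 + 2*k) = 12 - 4*k)
O(334, (-151 - 68)/(-103 + 33))*(-75) = (12 - 4*(-151 - 68)/(-103 + 33))*(-75) = (12 - (-876)/(-70))*(-75) = (12 - (-876)*(-1)/70)*(-75) = (12 - 4*219/70)*(-75) = (12 - 438/35)*(-75) = -18/35*(-75) = 270/7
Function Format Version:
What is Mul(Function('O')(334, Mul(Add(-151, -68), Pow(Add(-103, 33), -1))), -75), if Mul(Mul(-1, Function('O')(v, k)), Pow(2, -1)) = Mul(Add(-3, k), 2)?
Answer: Rational(270, 7) ≈ 38.571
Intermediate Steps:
Function('O')(v, k) = Add(12, Mul(-4, k)) (Function('O')(v, k) = Mul(-2, Mul(Add(-3, k), 2)) = Mul(-2, Add(-6, Mul(2, k))) = Add(12, Mul(-4, k)))
Mul(Function('O')(334, Mul(Add(-151, -68), Pow(Add(-103, 33), -1))), -75) = Mul(Add(12, Mul(-4, Mul(Add(-151, -68), Pow(Add(-103, 33), -1)))), -75) = Mul(Add(12, Mul(-4, Mul(-219, Pow(-70, -1)))), -75) = Mul(Add(12, Mul(-4, Mul(-219, Rational(-1, 70)))), -75) = Mul(Add(12, Mul(-4, Rational(219, 70))), -75) = Mul(Add(12, Rational(-438, 35)), -75) = Mul(Rational(-18, 35), -75) = Rational(270, 7)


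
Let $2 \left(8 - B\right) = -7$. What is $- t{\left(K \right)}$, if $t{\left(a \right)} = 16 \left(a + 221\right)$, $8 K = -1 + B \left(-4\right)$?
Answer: $-3442$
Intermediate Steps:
$B = \frac{23}{2}$ ($B = 8 - - \frac{7}{2} = 8 + \frac{7}{2} = \frac{23}{2} \approx 11.5$)
$K = - \frac{47}{8}$ ($K = \frac{-1 + \frac{23}{2} \left(-4\right)}{8} = \frac{-1 - 46}{8} = \frac{1}{8} \left(-47\right) = - \frac{47}{8} \approx -5.875$)
$t{\left(a \right)} = 3536 + 16 a$ ($t{\left(a \right)} = 16 \left(221 + a\right) = 3536 + 16 a$)
$- t{\left(K \right)} = - (3536 + 16 \left(- \frac{47}{8}\right)) = - (3536 - 94) = \left(-1\right) 3442 = -3442$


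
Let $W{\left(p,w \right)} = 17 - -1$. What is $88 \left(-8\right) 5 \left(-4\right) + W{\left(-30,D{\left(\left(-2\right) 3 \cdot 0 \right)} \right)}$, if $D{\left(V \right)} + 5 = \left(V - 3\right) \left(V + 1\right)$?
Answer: $14098$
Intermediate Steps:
$D{\left(V \right)} = -5 + \left(1 + V\right) \left(-3 + V\right)$ ($D{\left(V \right)} = -5 + \left(V - 3\right) \left(V + 1\right) = -5 + \left(-3 + V\right) \left(1 + V\right) = -5 + \left(1 + V\right) \left(-3 + V\right)$)
$W{\left(p,w \right)} = 18$ ($W{\left(p,w \right)} = 17 + 1 = 18$)
$88 \left(-8\right) 5 \left(-4\right) + W{\left(-30,D{\left(\left(-2\right) 3 \cdot 0 \right)} \right)} = 88 \left(-8\right) 5 \left(-4\right) + 18 = 88 \left(\left(-40\right) \left(-4\right)\right) + 18 = 88 \cdot 160 + 18 = 14080 + 18 = 14098$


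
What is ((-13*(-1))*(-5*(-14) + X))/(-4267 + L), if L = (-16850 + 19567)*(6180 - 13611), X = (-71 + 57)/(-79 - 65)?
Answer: -65611/1453989168 ≈ -4.5125e-5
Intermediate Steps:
X = 7/72 (X = -14/(-144) = -14*(-1/144) = 7/72 ≈ 0.097222)
L = -20190027 (L = 2717*(-7431) = -20190027)
((-13*(-1))*(-5*(-14) + X))/(-4267 + L) = ((-13*(-1))*(-5*(-14) + 7/72))/(-4267 - 20190027) = (13*(70 + 7/72))/(-20194294) = (13*(5047/72))*(-1/20194294) = (65611/72)*(-1/20194294) = -65611/1453989168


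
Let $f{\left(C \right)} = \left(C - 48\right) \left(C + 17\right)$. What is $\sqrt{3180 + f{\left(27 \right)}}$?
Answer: $4 \sqrt{141} \approx 47.497$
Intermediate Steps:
$f{\left(C \right)} = \left(-48 + C\right) \left(17 + C\right)$
$\sqrt{3180 + f{\left(27 \right)}} = \sqrt{3180 - \left(1653 - 729\right)} = \sqrt{3180 - 924} = \sqrt{2256} = 4 \sqrt{141}$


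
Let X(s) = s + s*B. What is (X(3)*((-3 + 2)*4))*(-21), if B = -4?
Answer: -756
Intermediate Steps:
X(s) = -3*s (X(s) = s + s*(-4) = s - 4*s = -3*s)
(X(3)*((-3 + 2)*4))*(-21) = ((-3*3)*((-3 + 2)*4))*(-21) = -(-9)*4*(-21) = -9*(-4)*(-21) = 36*(-21) = -756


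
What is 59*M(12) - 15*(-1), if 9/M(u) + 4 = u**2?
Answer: 2631/140 ≈ 18.793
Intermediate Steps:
M(u) = 9/(-4 + u**2)
59*M(12) - 15*(-1) = 59*(9/(-4 + 12**2)) - 15*(-1) = 59*(9/(-4 + 144)) + 15 = 59*(9/140) + 15 = 531/140 + 15 = 2631/140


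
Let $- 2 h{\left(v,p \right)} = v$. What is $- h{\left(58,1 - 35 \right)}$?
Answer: $29$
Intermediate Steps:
$h{\left(v,p \right)} = - \frac{v}{2}$
$- h{\left(58,1 - 35 \right)} = - \frac{\left(-1\right) 58}{2} = \left(-1\right) \left(-29\right) = 29$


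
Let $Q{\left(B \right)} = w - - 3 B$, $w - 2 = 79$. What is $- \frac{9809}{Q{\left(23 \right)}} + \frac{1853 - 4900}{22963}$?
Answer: $- \frac{225701117}{3444450} \approx -65.526$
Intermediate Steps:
$w = 81$ ($w = 2 + 79 = 81$)
$Q{\left(B \right)} = 81 + 3 B$ ($Q{\left(B \right)} = 81 - - 3 B = 81 + 3 B$)
$- \frac{9809}{Q{\left(23 \right)}} + \frac{1853 - 4900}{22963} = - \frac{9809}{81 + 3 \cdot 23} + \frac{1853 - 4900}{22963} = - \frac{9809}{81 + 69} - \frac{3047}{22963} = - \frac{9809}{150} - \frac{3047}{22963} = - \frac{225701117}{3444450}$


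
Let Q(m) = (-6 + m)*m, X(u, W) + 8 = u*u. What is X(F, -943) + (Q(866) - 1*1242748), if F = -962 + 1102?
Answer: -478396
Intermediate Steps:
F = 140
X(u, W) = -8 + u**2 (X(u, W) = -8 + u*u = -8 + u**2)
Q(m) = m*(-6 + m)
X(F, -943) + (Q(866) - 1*1242748) = (-8 + 140**2) + (866*(-6 + 866) - 1*1242748) = (-8 + 19600) + (866*860 - 1242748) = 19592 + (744760 - 1242748) = 19592 - 497988 = -478396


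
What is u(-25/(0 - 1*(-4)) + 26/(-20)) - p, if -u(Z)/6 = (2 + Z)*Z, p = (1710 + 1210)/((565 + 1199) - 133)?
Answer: -82595573/326200 ≈ -253.21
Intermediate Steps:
p = 2920/1631 (p = 2920/(1764 - 133) = 2920/1631 ≈ 1.7903)
u(Z) = -6*Z*(2 + Z) (u(Z) = -6*(2 + Z)*Z = -6*Z*(2 + Z))
u(-25/(0 - 1*(-4)) + 26/(-20)) - p = -6*(-25/(0 - 1*(-4)) + 26/(-20))*(2 + (-25/(0 - 1*(-4)) + 26/(-20))) - 1*2920/1631 = -6*(-25/(0 + 4) + 26*(-1/20))*(2 + (-25/(0 + 4) + 26*(-1/20))) - 2920/1631 = -6*(-25/4 - 13/10)*(2 + (-25/4 - 13/10)) - 2920/1631 = -6*(-151/20)*(2 - 151/20) - 2920/1631 = -6*(-151/20)*(-111/20) - 2920/1631 = -50283/200 - 2920/1631 = -82595573/326200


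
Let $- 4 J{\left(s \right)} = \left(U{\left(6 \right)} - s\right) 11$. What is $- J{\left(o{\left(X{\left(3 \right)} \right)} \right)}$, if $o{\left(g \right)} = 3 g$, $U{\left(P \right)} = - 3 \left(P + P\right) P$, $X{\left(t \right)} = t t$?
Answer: $- \frac{2673}{4} \approx -668.25$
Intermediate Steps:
$X{\left(t \right)} = t^{2}$
$U{\left(P \right)} = - 6 P^{2}$ ($U{\left(P \right)} = - 3 \cdot 2 P P = - 6 P P = - 6 P^{2}$)
$J{\left(s \right)} = 594 + \frac{11 s}{4}$ ($J{\left(s \right)} = - \frac{\left(- 6 \cdot 6^{2} - s\right) 11}{4} = - \frac{\left(\left(-6\right) 36 - s\right) 11}{4} = - \frac{\left(-216 - s\right) 11}{4} = - \frac{-2376 - 11 s}{4} = 594 + \frac{11 s}{4}$)
$- J{\left(o{\left(X{\left(3 \right)} \right)} \right)} = - (594 + \frac{11 \cdot 3 \cdot 3^{2}}{4}) = - (594 + \frac{11 \cdot 3 \cdot 9}{4}) = - (594 + \frac{11}{4} \cdot 27) = - (594 + \frac{297}{4}) = \left(-1\right) \frac{2673}{4} = - \frac{2673}{4}$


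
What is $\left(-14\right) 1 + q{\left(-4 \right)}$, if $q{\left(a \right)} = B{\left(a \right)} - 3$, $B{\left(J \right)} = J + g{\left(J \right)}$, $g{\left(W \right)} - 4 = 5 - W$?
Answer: $-8$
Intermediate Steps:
$g{\left(W \right)} = 9 - W$ ($g{\left(W \right)} = 4 - \left(-5 + W\right) = 9 - W$)
$B{\left(J \right)} = 9$ ($B{\left(J \right)} = J - \left(-9 + J\right) = 9$)
$q{\left(a \right)} = 6$ ($q{\left(a \right)} = 9 - 3 = 6$)
$\left(-14\right) 1 + q{\left(-4 \right)} = \left(-14\right) 1 + 6 = -14 + 6 = -8$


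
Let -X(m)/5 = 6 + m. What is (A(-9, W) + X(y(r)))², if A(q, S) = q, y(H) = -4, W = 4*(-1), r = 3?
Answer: 361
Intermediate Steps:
W = -4
X(m) = -30 - 5*m (X(m) = -5*(6 + m) = -30 - 5*m)
(A(-9, W) + X(y(r)))² = (-9 + (-30 - 5*(-4)))² = (-9 + (-30 + 20))² = (-9 - 10)² = (-19)² = 361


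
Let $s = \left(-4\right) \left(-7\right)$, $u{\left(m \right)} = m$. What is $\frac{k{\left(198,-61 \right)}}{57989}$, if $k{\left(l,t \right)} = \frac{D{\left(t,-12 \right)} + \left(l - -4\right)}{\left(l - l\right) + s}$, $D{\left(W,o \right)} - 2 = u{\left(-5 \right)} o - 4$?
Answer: $\frac{65}{405923} \approx 0.00016013$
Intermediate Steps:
$s = 28$
$D{\left(W,o \right)} = -2 - 5 o$ ($D{\left(W,o \right)} = 2 - \left(4 + 5 o\right) = -2 - 5 o$)
$k{\left(l,t \right)} = \frac{31}{14} + \frac{l}{28}$ ($k{\left(l,t \right)} = \frac{\left(-2 - -60\right) + \left(l - -4\right)}{\left(l - l\right) + 28} = \frac{\left(-2 + 60\right) + \left(l + 4\right)}{0 + 28} = \frac{58 + \left(4 + l\right)}{28} = \left(62 + l\right) \frac{1}{28} = \frac{31}{14} + \frac{l}{28}$)
$\frac{k{\left(198,-61 \right)}}{57989} = \frac{\frac{31}{14} + \frac{1}{28} \cdot 198}{57989} = \left(\frac{31}{14} + \frac{99}{14}\right) \frac{1}{57989} = \frac{65}{7} \cdot \frac{1}{57989} = \frac{65}{405923}$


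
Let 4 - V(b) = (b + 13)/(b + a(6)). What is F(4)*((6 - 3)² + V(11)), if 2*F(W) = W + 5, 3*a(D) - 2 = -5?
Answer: 477/10 ≈ 47.700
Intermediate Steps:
a(D) = -1 (a(D) = ⅔ + (⅓)*(-5) = ⅔ - 5/3 = -1)
V(b) = 4 - (13 + b)/(-1 + b) (V(b) = 4 - (b + 13)/(b - 1) = 4 - (13 + b)/(-1 + b))
F(W) = 5/2 + W/2 (F(W) = (W + 5)/2 = (5 + W)/2 = 5/2 + W/2)
F(4)*((6 - 3)² + V(11)) = (5/2 + (½)*4)*((6 - 3)² + (-17 + 3*11)/(-1 + 11)) = (5/2 + 2)*(3² + (-17 + 33)/10) = 9*(9 + (⅒)*16)/2 = 9*(9 + 8/5)/2 = (9/2)*(53/5) = 477/10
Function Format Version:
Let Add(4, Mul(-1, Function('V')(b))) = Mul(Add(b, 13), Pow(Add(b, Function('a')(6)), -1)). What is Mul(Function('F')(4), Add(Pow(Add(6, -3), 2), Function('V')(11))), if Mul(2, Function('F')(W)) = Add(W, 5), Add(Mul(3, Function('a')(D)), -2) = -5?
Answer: Rational(477, 10) ≈ 47.700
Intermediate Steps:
Function('a')(D) = -1 (Function('a')(D) = Add(Rational(2, 3), Mul(Rational(1, 3), -5)) = Add(Rational(2, 3), Rational(-5, 3)) = -1)
Function('V')(b) = Add(4, Mul(-1, Pow(Add(-1, b), -1), Add(13, b))) (Function('V')(b) = Add(4, Mul(-1, Mul(Add(b, 13), Pow(Add(b, -1), -1)))) = Add(4, Mul(-1, Mul(Add(13, b), Pow(Add(-1, b), -1)))) = Add(4, Mul(-1, Mul(Pow(Add(-1, b), -1), Add(13, b)))) = Add(4, Mul(-1, Pow(Add(-1, b), -1), Add(13, b))))
Function('F')(W) = Add(Rational(5, 2), Mul(Rational(1, 2), W)) (Function('F')(W) = Mul(Rational(1, 2), Add(W, 5)) = Mul(Rational(1, 2), Add(5, W)) = Add(Rational(5, 2), Mul(Rational(1, 2), W)))
Mul(Function('F')(4), Add(Pow(Add(6, -3), 2), Function('V')(11))) = Mul(Add(Rational(5, 2), Mul(Rational(1, 2), 4)), Add(Pow(Add(6, -3), 2), Mul(Pow(Add(-1, 11), -1), Add(-17, Mul(3, 11))))) = Mul(Add(Rational(5, 2), 2), Add(Pow(3, 2), Mul(Pow(10, -1), Add(-17, 33)))) = Mul(Rational(9, 2), Add(9, Mul(Rational(1, 10), 16))) = Mul(Rational(9, 2), Add(9, Rational(8, 5))) = Mul(Rational(9, 2), Rational(53, 5)) = Rational(477, 10)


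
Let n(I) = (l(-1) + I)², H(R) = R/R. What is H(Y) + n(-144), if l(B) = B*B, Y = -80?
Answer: 20450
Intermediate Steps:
l(B) = B²
H(R) = 1
n(I) = (1 + I)² (n(I) = ((-1)² + I)² = (1 + I)²)
H(Y) + n(-144) = 1 + (1 - 144)² = 1 + (-143)² = 1 + 20449 = 20450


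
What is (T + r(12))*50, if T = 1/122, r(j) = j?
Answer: 36625/61 ≈ 600.41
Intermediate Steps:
T = 1/122 ≈ 0.0081967
(T + r(12))*50 = (1/122 + 12)*50 = (1465/122)*50 = 36625/61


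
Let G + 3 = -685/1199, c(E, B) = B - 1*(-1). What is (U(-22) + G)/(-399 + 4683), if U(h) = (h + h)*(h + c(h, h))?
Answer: 377371/856086 ≈ 0.44081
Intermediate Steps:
c(E, B) = 1 + B (c(E, B) = B + 1 = 1 + B)
U(h) = 2*h*(1 + 2*h) (U(h) = (h + h)*(h + (1 + h)) = (2*h)*(1 + 2*h) = 2*h*(1 + 2*h))
G = -4282/1199 (G = -3 - 685/1199 = -4282/1199 ≈ -3.5713)
(U(-22) + G)/(-399 + 4683) = (2*(-22)*(1 + 2*(-22)) - 4282/1199)/(-399 + 4683) = (2*(-22)*(1 - 44) - 4282/1199)/4284 = (2*(-22)*(-43) - 4282/1199)*(1/4284) = (1892 - 4282/1199)*(1/4284) = (2264226/1199)*(1/4284) = 377371/856086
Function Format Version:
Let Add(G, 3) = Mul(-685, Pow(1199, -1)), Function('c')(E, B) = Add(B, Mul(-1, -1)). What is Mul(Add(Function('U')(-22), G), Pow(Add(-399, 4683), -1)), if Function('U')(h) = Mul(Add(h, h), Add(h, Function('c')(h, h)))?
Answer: Rational(377371, 856086) ≈ 0.44081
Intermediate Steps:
Function('c')(E, B) = Add(1, B) (Function('c')(E, B) = Add(B, 1) = Add(1, B))
Function('U')(h) = Mul(2, h, Add(1, Mul(2, h))) (Function('U')(h) = Mul(Add(h, h), Add(h, Add(1, h))) = Mul(Mul(2, h), Add(1, Mul(2, h))) = Mul(2, h, Add(1, Mul(2, h))))
G = Rational(-4282, 1199) (G = Add(-3, Mul(-685, Pow(1199, -1))) = Add(-3, Mul(-685, Rational(1, 1199))) = Add(-3, Rational(-685, 1199)) = Rational(-4282, 1199) ≈ -3.5713)
Mul(Add(Function('U')(-22), G), Pow(Add(-399, 4683), -1)) = Mul(Add(Mul(2, -22, Add(1, Mul(2, -22))), Rational(-4282, 1199)), Pow(Add(-399, 4683), -1)) = Mul(Add(Mul(2, -22, Add(1, -44)), Rational(-4282, 1199)), Pow(4284, -1)) = Mul(Add(Mul(2, -22, -43), Rational(-4282, 1199)), Rational(1, 4284)) = Mul(Add(1892, Rational(-4282, 1199)), Rational(1, 4284)) = Mul(Rational(2264226, 1199), Rational(1, 4284)) = Rational(377371, 856086)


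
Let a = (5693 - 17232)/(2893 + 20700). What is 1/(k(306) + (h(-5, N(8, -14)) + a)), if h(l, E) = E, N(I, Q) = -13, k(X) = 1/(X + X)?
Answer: -14438916/194744183 ≈ -0.074143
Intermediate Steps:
k(X) = 1/(2*X)
a = -11539/23593 ≈ -0.48909
1/(k(306) + (h(-5, N(8, -14)) + a)) = 1/((½)/306 + (-13 - 11539/23593)) = 1/((½)*(1/306) - 318248/23593) = 1/(1/612 - 318248/23593) = 1/(-194744183/14438916) = -14438916/194744183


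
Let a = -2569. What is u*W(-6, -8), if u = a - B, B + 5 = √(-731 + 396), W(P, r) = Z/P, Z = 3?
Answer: 1282 + I*√335/2 ≈ 1282.0 + 9.1515*I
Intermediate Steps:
W(P, r) = 3/P
B = -5 + I*√335 (B = -5 + √(-731 + 396) = -5 + √(-335) = -5 + I*√335 ≈ -5.0 + 18.303*I)
u = -2564 - I*√335 (u = -2569 - (-5 + I*√335) = -2569 + (5 - I*√335) = -2564 - I*√335 ≈ -2564.0 - 18.303*I)
u*W(-6, -8) = (-2564 - I*√335)*(3/(-6)) = (-2564 - I*√335)*(3*(-⅙)) = (-2564 - I*√335)*(-½) = 1282 + I*√335/2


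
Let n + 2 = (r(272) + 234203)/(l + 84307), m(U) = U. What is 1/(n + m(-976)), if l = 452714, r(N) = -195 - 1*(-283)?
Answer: -179007/174990749 ≈ -0.0010230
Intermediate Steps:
r(N) = 88 (r(N) = -195 + 283 = 88)
n = -279917/179007 (n = -2 + (88 + 234203)/(452714 + 84307) = -2 + 234291/537021 = -2 + 234291*(1/537021) = -2 + 78097/179007 = -279917/179007 ≈ -1.5637)
1/(n + m(-976)) = 1/(-279917/179007 - 976) = 1/(-174990749/179007) = -179007/174990749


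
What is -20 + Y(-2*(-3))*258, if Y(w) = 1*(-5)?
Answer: -1310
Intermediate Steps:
Y(w) = -5
-20 + Y(-2*(-3))*258 = -20 - 5*258 = -20 - 1290 = -1310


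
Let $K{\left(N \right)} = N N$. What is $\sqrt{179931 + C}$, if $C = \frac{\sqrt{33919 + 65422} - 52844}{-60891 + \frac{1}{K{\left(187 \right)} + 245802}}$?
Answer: $\frac{\sqrt{3286993279080545554285540 - 3300124364615485 \sqrt{821}}}{4274106740} \approx 424.18$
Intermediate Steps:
$K{\left(N \right)} = N^{2}$
$C = \frac{3709265681}{4274106740} - \frac{3088481 \sqrt{821}}{17096426960}$ ($C = \frac{\sqrt{33919 + 65422} - 52844}{-60891 + \frac{1}{187^{2} + 245802}} = \frac{\sqrt{99341} - 52844}{-60891 + \frac{1}{34969 + 245802}} = \frac{11 \sqrt{821} - 52844}{-60891 + \frac{1}{280771}} = \frac{-52844 + 11 \sqrt{821}}{-60891 + \frac{1}{280771}} = \frac{-52844 + 11 \sqrt{821}}{- \frac{17096426960}{280771}} = \left(-52844 + 11 \sqrt{821}\right) \left(- \frac{280771}{17096426960}\right) = \frac{3709265681}{4274106740} - \frac{3088481 \sqrt{821}}{17096426960} \approx 0.86267$)
$\sqrt{179931 + C} = \sqrt{179931 + \left(\frac{3709265681}{4274106740} - \frac{3088481 \sqrt{821}}{17096426960}\right)} = \sqrt{\frac{769048009100621}{4274106740} - \frac{3088481 \sqrt{821}}{17096426960}}$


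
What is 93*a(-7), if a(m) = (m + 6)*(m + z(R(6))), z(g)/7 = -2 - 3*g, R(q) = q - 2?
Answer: 9765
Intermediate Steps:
R(q) = -2 + q
z(g) = -14 - 21*g (z(g) = 7*(-2 - 3*g) = -14 - 21*g)
a(m) = (-98 + m)*(6 + m) (a(m) = (m + 6)*(m + (-14 - 21*(-2 + 6))) = (6 + m)*(m + (-14 - 21*4)) = (6 + m)*(m + (-14 - 84)) = (6 + m)*(m - 98) = (6 + m)*(-98 + m) = (-98 + m)*(6 + m))
93*a(-7) = 93*(-588 + (-7)² - 92*(-7)) = 93*(-588 + 49 + 644) = 93*105 = 9765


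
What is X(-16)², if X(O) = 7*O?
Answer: 12544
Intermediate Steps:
X(-16)² = (7*(-16))² = (-112)² = 12544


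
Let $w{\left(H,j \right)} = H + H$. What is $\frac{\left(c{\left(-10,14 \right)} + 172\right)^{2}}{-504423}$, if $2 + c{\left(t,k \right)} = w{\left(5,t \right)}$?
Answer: $- \frac{3600}{56047} \approx -0.064232$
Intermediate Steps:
$w{\left(H,j \right)} = 2 H$
$c{\left(t,k \right)} = 8$ ($c{\left(t,k \right)} = -2 + 2 \cdot 5 = -2 + 10 = 8$)
$\frac{\left(c{\left(-10,14 \right)} + 172\right)^{2}}{-504423} = \frac{\left(8 + 172\right)^{2}}{-504423} = 180^{2} \left(- \frac{1}{504423}\right) = 32400 \left(- \frac{1}{504423}\right) = - \frac{3600}{56047}$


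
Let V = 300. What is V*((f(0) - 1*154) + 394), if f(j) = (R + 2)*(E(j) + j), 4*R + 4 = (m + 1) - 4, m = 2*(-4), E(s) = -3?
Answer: 73575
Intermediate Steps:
m = -8
R = -15/4 (R = -1 + ((-8 + 1) - 4)/4 = -1 + (-7 - 4)/4 = -1 + (¼)*(-11) = -1 - 11/4 = -15/4 ≈ -3.7500)
f(j) = 21/4 - 7*j/4 (f(j) = (-15/4 + 2)*(-3 + j) = -7*(-3 + j)/4 = 21/4 - 7*j/4)
V*((f(0) - 1*154) + 394) = 300*(((21/4 - 7/4*0) - 1*154) + 394) = 300*(((21/4 + 0) - 154) + 394) = 300*((21/4 - 154) + 394) = 300*(-595/4 + 394) = 300*(981/4) = 73575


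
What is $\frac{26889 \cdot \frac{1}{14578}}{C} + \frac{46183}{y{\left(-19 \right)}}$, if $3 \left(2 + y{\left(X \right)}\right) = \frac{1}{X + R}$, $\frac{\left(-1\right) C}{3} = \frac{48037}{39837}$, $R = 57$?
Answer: $- \frac{3686976440582769}{158964328622} \approx -23194.0$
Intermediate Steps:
$C = - \frac{48037}{13279}$ ($C = - 3 \cdot \frac{48037}{39837} = - 3 \cdot 48037 \cdot \frac{1}{39837} = \left(-3\right) \frac{48037}{39837} = - \frac{48037}{13279} \approx -3.6175$)
$y{\left(X \right)} = -2 + \frac{1}{3 \left(57 + X\right)}$ ($y{\left(X \right)} = -2 + \frac{1}{3 \left(X + 57\right)} = -2 + \frac{1}{3 \left(57 + X\right)}$)
$\frac{26889 \cdot \frac{1}{14578}}{C} + \frac{46183}{y{\left(-19 \right)}} = \frac{26889 \cdot \frac{1}{14578}}{- \frac{48037}{13279}} + \frac{46183}{\frac{1}{3} \frac{1}{57 - 19} \left(-341 - -114\right)} = 26889 \cdot \frac{1}{14578} \left(- \frac{13279}{48037}\right) + \frac{46183}{\frac{1}{3} \cdot \frac{1}{38} \left(-341 + 114\right)} = \frac{26889}{14578} \left(- \frac{13279}{48037}\right) + \frac{46183}{\frac{1}{3} \cdot \frac{1}{38} \left(-227\right)} = - \frac{357059031}{700283386} + \frac{46183}{- \frac{227}{114}} = - \frac{357059031}{700283386} + 46183 \left(- \frac{114}{227}\right) = - \frac{357059031}{700283386} - \frac{5264862}{227} = - \frac{3686976440582769}{158964328622}$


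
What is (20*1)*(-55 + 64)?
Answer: 180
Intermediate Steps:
(20*1)*(-55 + 64) = 20*9 = 180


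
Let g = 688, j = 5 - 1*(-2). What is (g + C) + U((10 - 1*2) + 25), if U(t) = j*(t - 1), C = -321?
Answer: 591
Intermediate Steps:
j = 7 (j = 5 + 2 = 7)
U(t) = -7 + 7*t (U(t) = 7*(t - 1) = 7*(-1 + t) = -7 + 7*t)
(g + C) + U((10 - 1*2) + 25) = (688 - 321) + (-7 + 7*((10 - 1*2) + 25)) = 367 + (-7 + 7*((10 - 2) + 25)) = 367 + (-7 + 7*(8 + 25)) = 367 + (-7 + 7*33) = 367 + (-7 + 231) = 367 + 224 = 591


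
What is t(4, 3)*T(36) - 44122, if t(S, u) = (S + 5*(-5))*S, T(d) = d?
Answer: -47146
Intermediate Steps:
t(S, u) = S*(-25 + S) (t(S, u) = (S - 25)*S = (-25 + S)*S = S*(-25 + S))
t(4, 3)*T(36) - 44122 = (4*(-25 + 4))*36 - 44122 = (4*(-21))*36 - 44122 = -84*36 - 44122 = -3024 - 44122 = -47146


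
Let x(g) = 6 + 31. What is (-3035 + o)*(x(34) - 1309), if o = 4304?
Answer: -1614168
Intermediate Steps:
x(g) = 37
(-3035 + o)*(x(34) - 1309) = (-3035 + 4304)*(37 - 1309) = 1269*(-1272) = -1614168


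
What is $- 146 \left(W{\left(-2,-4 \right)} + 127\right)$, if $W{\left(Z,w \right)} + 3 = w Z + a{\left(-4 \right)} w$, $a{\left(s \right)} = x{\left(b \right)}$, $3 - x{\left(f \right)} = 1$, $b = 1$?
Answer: $-18104$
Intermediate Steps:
$x{\left(f \right)} = 2$ ($x{\left(f \right)} = 3 - 1 = 2$)
$a{\left(s \right)} = 2$
$W{\left(Z,w \right)} = -3 + 2 w + Z w$ ($W{\left(Z,w \right)} = -3 + \left(w Z + 2 w\right) = -3 + \left(Z w + 2 w\right) = -3 + \left(2 w + Z w\right) = -3 + 2 w + Z w$)
$- 146 \left(W{\left(-2,-4 \right)} + 127\right) = - 146 \left(\left(-3 + 2 \left(-4\right) - -8\right) + 127\right) = - 146 \left(\left(-3 - 8 + 8\right) + 127\right) = - 146 \left(-3 + 127\right) = \left(-146\right) 124 = -18104$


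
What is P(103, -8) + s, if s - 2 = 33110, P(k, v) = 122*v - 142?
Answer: 31994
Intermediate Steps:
P(k, v) = -142 + 122*v
s = 33112 (s = 2 + 33110 = 33112)
P(103, -8) + s = (-142 + 122*(-8)) + 33112 = (-142 - 976) + 33112 = -1118 + 33112 = 31994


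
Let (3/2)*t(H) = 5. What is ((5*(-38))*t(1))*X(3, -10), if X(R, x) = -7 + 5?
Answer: 3800/3 ≈ 1266.7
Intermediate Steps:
t(H) = 10/3 (t(H) = (⅔)*5 = 10/3)
X(R, x) = -2
((5*(-38))*t(1))*X(3, -10) = ((5*(-38))*(10/3))*(-2) = -190*10/3*(-2) = -1900/3*(-2) = 3800/3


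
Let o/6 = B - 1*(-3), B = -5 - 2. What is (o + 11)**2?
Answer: 169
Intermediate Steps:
B = -7
o = -24 (o = 6*(-7 - 1*(-3)) = 6*(-7 + 3) = 6*(-4) = -24)
(o + 11)**2 = (-24 + 11)**2 = (-13)**2 = 169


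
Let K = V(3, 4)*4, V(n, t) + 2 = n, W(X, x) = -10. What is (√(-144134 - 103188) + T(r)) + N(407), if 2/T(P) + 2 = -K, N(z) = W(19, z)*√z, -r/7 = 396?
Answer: -⅓ - 10*√407 + I*√247322 ≈ -202.08 + 497.31*I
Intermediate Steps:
r = -2772 (r = -7*396 = -2772)
V(n, t) = -2 + n
K = 4 (K = (-2 + 3)*4 = 1*4 = 4)
N(z) = -10*√z
T(P) = -⅓ (T(P) = 2/(-2 - 1*4) = 2/(-2 - 4) = 2/(-6) = 2*(-⅙) = -⅓)
(√(-144134 - 103188) + T(r)) + N(407) = (√(-144134 - 103188) - ⅓) - 10*√407 = (√(-247322) - ⅓) - 10*√407 = (I*√247322 - ⅓) - 10*√407 = (-⅓ + I*√247322) - 10*√407 = -⅓ - 10*√407 + I*√247322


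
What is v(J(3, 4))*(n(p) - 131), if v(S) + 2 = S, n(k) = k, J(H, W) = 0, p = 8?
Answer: 246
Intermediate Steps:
v(S) = -2 + S
v(J(3, 4))*(n(p) - 131) = (-2 + 0)*(8 - 131) = -2*(-123) = 246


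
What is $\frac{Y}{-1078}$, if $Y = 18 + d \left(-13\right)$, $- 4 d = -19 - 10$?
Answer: $\frac{305}{4312} \approx 0.070733$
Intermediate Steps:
$d = \frac{29}{4}$ ($d = - \frac{-19 - 10}{4} = \left(- \frac{1}{4}\right) \left(-29\right) = \frac{29}{4} \approx 7.25$)
$Y = - \frac{305}{4}$ ($Y = 18 + \frac{29}{4} \left(-13\right) = 18 - \frac{377}{4} = - \frac{305}{4} \approx -76.25$)
$\frac{Y}{-1078} = - \frac{305}{4 \left(-1078\right)} = \left(- \frac{305}{4}\right) \left(- \frac{1}{1078}\right) = \frac{305}{4312}$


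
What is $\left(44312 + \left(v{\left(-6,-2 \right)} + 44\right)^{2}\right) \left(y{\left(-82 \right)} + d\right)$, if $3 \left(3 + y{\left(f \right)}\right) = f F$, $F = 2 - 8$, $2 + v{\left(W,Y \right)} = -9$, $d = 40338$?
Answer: $1838695099$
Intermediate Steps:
$v{\left(W,Y \right)} = -11$ ($v{\left(W,Y \right)} = -2 - 9 = -11$)
$F = -6$ ($F = 2 - 8 = -6$)
$y{\left(f \right)} = -3 - 2 f$ ($y{\left(f \right)} = -3 + \frac{f \left(-6\right)}{3} = -3 + \frac{\left(-6\right) f}{3} = -3 - 2 f$)
$\left(44312 + \left(v{\left(-6,-2 \right)} + 44\right)^{2}\right) \left(y{\left(-82 \right)} + d\right) = \left(44312 + \left(-11 + 44\right)^{2}\right) \left(\left(-3 - -164\right) + 40338\right) = \left(44312 + 33^{2}\right) \left(\left(-3 + 164\right) + 40338\right) = \left(44312 + 1089\right) \left(161 + 40338\right) = 45401 \cdot 40499 = 1838695099$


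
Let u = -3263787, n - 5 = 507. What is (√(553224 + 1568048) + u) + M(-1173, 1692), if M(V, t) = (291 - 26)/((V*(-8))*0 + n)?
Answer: -1671058679/512 + 2*√530318 ≈ -3.2623e+6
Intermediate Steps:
n = 512 (n = 5 + 507 = 512)
M(V, t) = 265/512 (M(V, t) = (291 - 26)/((V*(-8))*0 + 512) = 265/(-8*V*0 + 512) = 265/(0 + 512) = 265/512)
(√(553224 + 1568048) + u) + M(-1173, 1692) = (√(553224 + 1568048) - 3263787) + 265/512 = (√2121272 - 3263787) + 265/512 = (2*√530318 - 3263787) + 265/512 = (-3263787 + 2*√530318) + 265/512 = -1671058679/512 + 2*√530318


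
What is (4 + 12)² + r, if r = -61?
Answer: 195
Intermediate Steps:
(4 + 12)² + r = (4 + 12)² - 61 = 16² - 61 = 256 - 61 = 195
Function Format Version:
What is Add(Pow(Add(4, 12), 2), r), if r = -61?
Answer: 195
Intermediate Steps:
Add(Pow(Add(4, 12), 2), r) = Add(Pow(Add(4, 12), 2), -61) = Add(Pow(16, 2), -61) = Add(256, -61) = 195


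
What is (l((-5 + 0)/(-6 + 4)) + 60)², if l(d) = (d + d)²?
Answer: 7225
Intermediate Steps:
l(d) = 4*d² (l(d) = (2*d)² = 4*d²)
(l((-5 + 0)/(-6 + 4)) + 60)² = (4*((-5 + 0)/(-6 + 4))² + 60)² = (4*(-5/(-2))² + 60)² = (4*(-5*(-½))² + 60)² = (4*(5/2)² + 60)² = (4*(25/4) + 60)² = (25 + 60)² = 85² = 7225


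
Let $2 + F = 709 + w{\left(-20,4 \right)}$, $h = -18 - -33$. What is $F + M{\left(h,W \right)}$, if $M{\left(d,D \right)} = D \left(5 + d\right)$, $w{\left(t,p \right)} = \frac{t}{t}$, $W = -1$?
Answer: $688$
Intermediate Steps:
$w{\left(t,p \right)} = 1$
$h = 15$ ($h = -18 + 33 = 15$)
$F = 708$ ($F = -2 + \left(709 + 1\right) = -2 + 710 = 708$)
$F + M{\left(h,W \right)} = 708 - \left(5 + 15\right) = 708 - 20 = 688$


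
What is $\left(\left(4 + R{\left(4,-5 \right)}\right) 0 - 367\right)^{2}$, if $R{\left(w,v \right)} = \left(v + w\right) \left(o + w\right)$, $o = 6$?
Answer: $134689$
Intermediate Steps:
$R{\left(w,v \right)} = \left(6 + w\right) \left(v + w\right)$ ($R{\left(w,v \right)} = \left(v + w\right) \left(6 + w\right) = \left(6 + w\right) \left(v + w\right)$)
$\left(\left(4 + R{\left(4,-5 \right)}\right) 0 - 367\right)^{2} = \left(\left(4 + \left(4^{2} + 6 \left(-5\right) + 6 \cdot 4 - 20\right)\right) 0 - 367\right)^{2} = \left(\left(4 + \left(16 - 30 + 24 - 20\right)\right) 0 - 367\right)^{2} = \left(\left(4 - 10\right) 0 - 367\right)^{2} = \left(\left(-6\right) 0 - 367\right)^{2} = \left(0 - 367\right)^{2} = \left(-367\right)^{2} = 134689$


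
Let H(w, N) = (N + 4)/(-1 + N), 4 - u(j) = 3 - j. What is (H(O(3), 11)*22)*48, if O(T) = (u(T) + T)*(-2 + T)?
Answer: 1584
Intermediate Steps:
u(j) = 1 + j (u(j) = 4 - (3 - j) = 4 + (-3 + j) = 1 + j)
O(T) = (1 + 2*T)*(-2 + T) (O(T) = ((1 + T) + T)*(-2 + T) = (1 + 2*T)*(-2 + T))
H(w, N) = (4 + N)/(-1 + N)
(H(O(3), 11)*22)*48 = (((4 + 11)/(-1 + 11))*22)*48 = ((15/10)*22)*48 = (((⅒)*15)*22)*48 = ((3/2)*22)*48 = 33*48 = 1584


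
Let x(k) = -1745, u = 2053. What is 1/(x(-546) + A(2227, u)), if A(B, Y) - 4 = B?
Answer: 1/486 ≈ 0.0020576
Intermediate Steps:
A(B, Y) = 4 + B
1/(x(-546) + A(2227, u)) = 1/(-1745 + (4 + 2227)) = 1/(-1745 + 2231) = 1/486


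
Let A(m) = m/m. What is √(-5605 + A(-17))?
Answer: 2*I*√1401 ≈ 74.86*I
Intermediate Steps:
A(m) = 1
√(-5605 + A(-17)) = √(-5605 + 1) = √(-5604) = 2*I*√1401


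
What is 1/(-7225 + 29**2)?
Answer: -1/6384 ≈ -0.00015664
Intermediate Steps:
1/(-7225 + 29**2) = 1/(-7225 + 841) = 1/(-6384) = -1/6384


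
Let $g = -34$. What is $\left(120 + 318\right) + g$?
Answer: $404$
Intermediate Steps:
$\left(120 + 318\right) + g = \left(120 + 318\right) - 34 = 438 - 34 = 404$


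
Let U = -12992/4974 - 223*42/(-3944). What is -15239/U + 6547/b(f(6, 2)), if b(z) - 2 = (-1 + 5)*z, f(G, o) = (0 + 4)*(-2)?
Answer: 319215816329/4986390 ≈ 64017.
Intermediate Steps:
U = -1163491/4904364 (U = -12992*1/4974 - 9366*(-1/3944) = -6496/2487 + 4683/1972 = -1163491/4904364 ≈ -0.23724)
f(G, o) = -8 (f(G, o) = 4*(-2) = -8)
b(z) = 2 + 4*z (b(z) = 2 + (-1 + 5)*z = 2 + 4*z)
-15239/U + 6547/b(f(6, 2)) = -15239/(-1163491/4904364) + 6547/(2 + 4*(-8)) = -15239*(-4904364/1163491) + 6547/(2 - 32) = 10676800428/166213 + 6547/(-30) = 10676800428/166213 + 6547*(-1/30) = 10676800428/166213 - 6547/30 = 319215816329/4986390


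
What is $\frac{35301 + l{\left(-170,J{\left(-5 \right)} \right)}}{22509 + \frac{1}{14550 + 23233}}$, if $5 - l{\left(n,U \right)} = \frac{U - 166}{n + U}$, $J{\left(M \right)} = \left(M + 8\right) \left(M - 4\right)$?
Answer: $\frac{262784127687}{167540136956} \approx 1.5685$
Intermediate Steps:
$J{\left(M \right)} = \left(-4 + M\right) \left(8 + M\right)$ ($J{\left(M \right)} = \left(8 + M\right) \left(-4 + M\right) = \left(-4 + M\right) \left(8 + M\right)$)
$l{\left(n,U \right)} = 5 - \frac{-166 + U}{U + n}$ ($l{\left(n,U \right)} = 5 - \frac{U - 166}{n + U} = 5 - \frac{-166 + U}{U + n}$)
$\frac{35301 + l{\left(-170,J{\left(-5 \right)} \right)}}{22509 + \frac{1}{14550 + 23233}} = \frac{35301 + \frac{166 + 4 \left(-32 + \left(-5\right)^{2} + 4 \left(-5\right)\right) + 5 \left(-170\right)}{\left(-32 + \left(-5\right)^{2} + 4 \left(-5\right)\right) - 170}}{22509 + \frac{1}{14550 + 23233}} = \frac{35301 + \frac{166 + 4 \left(-32 + 25 - 20\right) - 850}{\left(-32 + 25 - 20\right) - 170}}{22509 + \frac{1}{37783}} = \frac{35301 + \frac{166 + 4 \left(-27\right) - 850}{-27 - 170}}{22509 + \frac{1}{37783}} = \frac{35301 + \frac{166 - 108 - 850}{-197}}{\frac{850457548}{37783}} = \left(35301 - - \frac{792}{197}\right) \frac{37783}{850457548} = \left(35301 + \frac{792}{197}\right) \frac{37783}{850457548} = \frac{6955089}{197} \cdot \frac{37783}{850457548} = \frac{262784127687}{167540136956}$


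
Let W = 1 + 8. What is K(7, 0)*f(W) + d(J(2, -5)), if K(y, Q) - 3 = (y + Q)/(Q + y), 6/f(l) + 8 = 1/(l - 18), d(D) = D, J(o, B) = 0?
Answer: -216/73 ≈ -2.9589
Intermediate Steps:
W = 9
f(l) = 6/(-8 + 1/(-18 + l)) (f(l) = 6/(-8 + 1/(l - 18)) = 6/(-8 + 1/(-18 + l)))
K(y, Q) = 4 (K(y, Q) = 3 + (y + Q)/(Q + y) = 3 + (Q + y)/(Q + y) = 3 + 1 = 4)
K(7, 0)*f(W) + d(J(2, -5)) = 4*(6*(18 - 1*9)/(-145 + 8*9)) + 0 = 4*(6*(18 - 9)/(-145 + 72)) + 0 = 4*(6*9/(-73)) + 0 = 4*(6*(-1/73)*9) + 0 = 4*(-54/73) + 0 = -216/73 + 0 = -216/73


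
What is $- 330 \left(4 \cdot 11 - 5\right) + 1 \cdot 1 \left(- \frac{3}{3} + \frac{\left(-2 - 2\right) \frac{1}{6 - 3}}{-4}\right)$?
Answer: $- \frac{38612}{3} \approx -12871.0$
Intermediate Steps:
$- 330 \left(4 \cdot 11 - 5\right) + 1 \cdot 1 \left(- \frac{3}{3} + \frac{\left(-2 - 2\right) \frac{1}{6 - 3}}{-4}\right) = - 330 \left(44 - 5\right) + 1 \left(\left(-3\right) \frac{1}{3} + - \frac{4}{3} \left(- \frac{1}{4}\right)\right) = \left(-330\right) 39 + 1 \left(-1 + \left(-4\right) \frac{1}{3} \left(- \frac{1}{4}\right)\right) = -12870 + 1 \left(-1 - - \frac{1}{3}\right) = -12870 + 1 \left(-1 + \frac{1}{3}\right) = -12870 + 1 \left(- \frac{2}{3}\right) = -12870 - \frac{2}{3} = - \frac{38612}{3}$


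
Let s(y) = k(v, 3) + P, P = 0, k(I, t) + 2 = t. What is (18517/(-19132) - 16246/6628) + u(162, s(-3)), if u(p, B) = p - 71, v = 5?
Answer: 2776469597/31701724 ≈ 87.581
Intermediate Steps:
k(I, t) = -2 + t
s(y) = 1 (s(y) = (-2 + 3) + 0 = 1 + 0 = 1)
u(p, B) = -71 + p
(18517/(-19132) - 16246/6628) + u(162, s(-3)) = (18517/(-19132) - 16246/6628) + (-71 + 162) = (18517*(-1/19132) - 16246*1/6628) + 91 = (-18517/19132 - 8123/3314) + 91 = -108387287/31701724 + 91 = 2776469597/31701724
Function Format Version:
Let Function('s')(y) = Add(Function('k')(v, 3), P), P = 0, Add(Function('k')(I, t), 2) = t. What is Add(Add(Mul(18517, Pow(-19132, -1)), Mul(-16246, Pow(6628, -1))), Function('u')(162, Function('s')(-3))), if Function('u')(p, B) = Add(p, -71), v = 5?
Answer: Rational(2776469597, 31701724) ≈ 87.581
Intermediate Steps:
Function('k')(I, t) = Add(-2, t)
Function('s')(y) = 1 (Function('s')(y) = Add(Add(-2, 3), 0) = Add(1, 0) = 1)
Function('u')(p, B) = Add(-71, p)
Add(Add(Mul(18517, Pow(-19132, -1)), Mul(-16246, Pow(6628, -1))), Function('u')(162, Function('s')(-3))) = Add(Add(Mul(18517, Pow(-19132, -1)), Mul(-16246, Pow(6628, -1))), Add(-71, 162)) = Add(Add(Mul(18517, Rational(-1, 19132)), Mul(-16246, Rational(1, 6628))), 91) = Add(Add(Rational(-18517, 19132), Rational(-8123, 3314)), 91) = Add(Rational(-108387287, 31701724), 91) = Rational(2776469597, 31701724)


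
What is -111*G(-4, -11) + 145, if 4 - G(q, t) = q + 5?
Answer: -188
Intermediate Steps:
G(q, t) = -1 - q (G(q, t) = 4 - (q + 5) = 4 - (5 + q) = 4 + (-5 - q) = -1 - q)
-111*G(-4, -11) + 145 = -111*(-1 - 1*(-4)) + 145 = -111*(-1 + 4) + 145 = -111*3 + 145 = -333 + 145 = -188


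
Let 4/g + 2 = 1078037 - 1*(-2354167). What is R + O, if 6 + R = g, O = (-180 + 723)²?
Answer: 505980367145/1716101 ≈ 2.9484e+5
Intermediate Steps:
g = 2/1716101 (g = 4/(-2 + (1078037 - 1*(-2354167))) = 4/(-2 + (1078037 + 2354167)) = 4/(-2 + 3432204) = 4/3432202 = 4*(1/3432202) = 2/1716101 ≈ 1.1654e-6)
O = 294849 (O = 543² = 294849)
R = -10296604/1716101 (R = -6 + 2/1716101 = -10296604/1716101 ≈ -6.0000)
R + O = -10296604/1716101 + 294849 = 505980367145/1716101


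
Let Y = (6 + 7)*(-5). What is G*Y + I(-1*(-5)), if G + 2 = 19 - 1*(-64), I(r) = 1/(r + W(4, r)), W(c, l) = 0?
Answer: -26324/5 ≈ -5264.8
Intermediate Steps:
I(r) = 1/r (I(r) = 1/(r + 0) = 1/r)
G = 81 (G = -2 + (19 - 1*(-64)) = -2 + (19 + 64) = -2 + 83 = 81)
Y = -65 (Y = 13*(-5) = -65)
G*Y + I(-1*(-5)) = 81*(-65) + 1/(-1*(-5)) = -5265 + 1/5 = -5265 + ⅕ = -26324/5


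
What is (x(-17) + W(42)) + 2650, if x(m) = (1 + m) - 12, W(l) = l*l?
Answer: 4386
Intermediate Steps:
W(l) = l**2
x(m) = -11 + m
(x(-17) + W(42)) + 2650 = ((-11 - 17) + 42**2) + 2650 = (-28 + 1764) + 2650 = 1736 + 2650 = 4386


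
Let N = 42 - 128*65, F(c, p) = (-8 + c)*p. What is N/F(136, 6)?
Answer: -4139/384 ≈ -10.779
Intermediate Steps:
F(c, p) = p*(-8 + c)
N = -8278 (N = 42 - 8320 = -8278)
N/F(136, 6) = -8278*1/(6*(-8 + 136)) = -8278/(6*128) = -8278/768 = -8278*1/768 = -4139/384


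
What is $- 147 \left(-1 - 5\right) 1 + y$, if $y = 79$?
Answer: $961$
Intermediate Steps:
$- 147 \left(-1 - 5\right) 1 + y = - 147 \left(-1 - 5\right) 1 + 79 = - 147 \left(\left(-6\right) 1\right) + 79 = \left(-147\right) \left(-6\right) + 79 = 882 + 79 = 961$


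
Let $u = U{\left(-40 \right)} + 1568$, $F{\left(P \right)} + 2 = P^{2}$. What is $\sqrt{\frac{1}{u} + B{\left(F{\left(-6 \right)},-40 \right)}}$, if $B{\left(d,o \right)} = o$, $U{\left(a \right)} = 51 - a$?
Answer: $\frac{i \sqrt{110089581}}{1659} \approx 6.3245 i$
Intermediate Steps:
$F{\left(P \right)} = -2 + P^{2}$
$u = 1659$ ($u = \left(51 - -40\right) + 1568 = \left(51 + 40\right) + 1568 = 91 + 1568 = 1659$)
$\sqrt{\frac{1}{u} + B{\left(F{\left(-6 \right)},-40 \right)}} = \sqrt{\frac{1}{1659} - 40} = \sqrt{- \frac{66359}{1659}} = \frac{i \sqrt{110089581}}{1659}$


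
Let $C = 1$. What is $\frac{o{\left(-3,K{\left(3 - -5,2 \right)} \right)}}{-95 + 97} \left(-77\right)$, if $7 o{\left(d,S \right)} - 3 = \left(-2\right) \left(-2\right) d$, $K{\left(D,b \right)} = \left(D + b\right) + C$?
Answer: $\frac{99}{2} \approx 49.5$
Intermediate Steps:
$K{\left(D,b \right)} = 1 + D + b$ ($K{\left(D,b \right)} = \left(D + b\right) + 1 = 1 + D + b$)
$o{\left(d,S \right)} = \frac{3}{7} + \frac{4 d}{7}$ ($o{\left(d,S \right)} = \frac{3}{7} + \frac{\left(-2\right) \left(-2\right) d}{7} = \frac{3}{7} + \frac{4 d}{7}$)
$\frac{o{\left(-3,K{\left(3 - -5,2 \right)} \right)}}{-95 + 97} \left(-77\right) = \frac{\frac{3}{7} + \frac{4}{7} \left(-3\right)}{-95 + 97} \left(-77\right) = \frac{\frac{3}{7} - \frac{12}{7}}{2} \left(-77\right) = \frac{1}{2} \left(- \frac{9}{7}\right) \left(-77\right) = \left(- \frac{9}{14}\right) \left(-77\right) = \frac{99}{2}$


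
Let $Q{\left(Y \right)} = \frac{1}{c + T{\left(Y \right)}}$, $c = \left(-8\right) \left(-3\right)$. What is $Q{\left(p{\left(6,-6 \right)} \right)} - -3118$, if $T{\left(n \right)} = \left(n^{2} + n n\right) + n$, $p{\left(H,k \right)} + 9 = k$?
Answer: $\frac{1431163}{459} \approx 3118.0$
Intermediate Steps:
$p{\left(H,k \right)} = -9 + k$
$c = 24$
$T{\left(n \right)} = n + 2 n^{2}$ ($T{\left(n \right)} = \left(n^{2} + n^{2}\right) + n = 2 n^{2} + n = n + 2 n^{2}$)
$Q{\left(Y \right)} = \frac{1}{24 + Y \left(1 + 2 Y\right)}$
$Q{\left(p{\left(6,-6 \right)} \right)} - -3118 = \frac{1}{24 + \left(-9 - 6\right) \left(1 + 2 \left(-9 - 6\right)\right)} - -3118 = \frac{1}{24 - 15 \left(1 + 2 \left(-15\right)\right)} + 3118 = \frac{1}{24 - 15 \left(1 - 30\right)} + 3118 = \frac{1}{24 - -435} + 3118 = \frac{1}{24 + 435} + 3118 = \frac{1}{459} + 3118 = \frac{1431163}{459}$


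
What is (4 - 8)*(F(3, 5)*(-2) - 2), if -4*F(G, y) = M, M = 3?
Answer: 2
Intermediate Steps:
F(G, y) = -3/4 (F(G, y) = -1/4*3 = -3/4)
(4 - 8)*(F(3, 5)*(-2) - 2) = (4 - 8)*(-3/4*(-2) - 2) = -4*(3/2 - 2) = -4*(-1/2) = 2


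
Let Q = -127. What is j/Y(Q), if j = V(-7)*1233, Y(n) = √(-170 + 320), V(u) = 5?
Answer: 411*√6/2 ≈ 503.37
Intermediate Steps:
Y(n) = 5*√6 (Y(n) = √150 = 5*√6)
j = 6165 (j = 5*1233 = 6165)
j/Y(Q) = 6165/((5*√6)) = 6165*(√6/30) = 411*√6/2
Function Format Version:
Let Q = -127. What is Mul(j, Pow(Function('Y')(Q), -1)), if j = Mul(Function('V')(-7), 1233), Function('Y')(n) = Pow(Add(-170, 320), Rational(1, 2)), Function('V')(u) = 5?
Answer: Mul(Rational(411, 2), Pow(6, Rational(1, 2))) ≈ 503.37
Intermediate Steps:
Function('Y')(n) = Mul(5, Pow(6, Rational(1, 2))) (Function('Y')(n) = Pow(150, Rational(1, 2)) = Mul(5, Pow(6, Rational(1, 2))))
j = 6165 (j = Mul(5, 1233) = 6165)
Mul(j, Pow(Function('Y')(Q), -1)) = Mul(6165, Pow(Mul(5, Pow(6, Rational(1, 2))), -1)) = Mul(6165, Mul(Rational(1, 30), Pow(6, Rational(1, 2)))) = Mul(Rational(411, 2), Pow(6, Rational(1, 2)))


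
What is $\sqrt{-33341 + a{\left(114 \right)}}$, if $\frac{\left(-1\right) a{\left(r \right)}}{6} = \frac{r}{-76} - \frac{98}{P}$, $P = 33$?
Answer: $\frac{2 i \sqrt{1007754}}{11} \approx 182.52 i$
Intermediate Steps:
$a{\left(r \right)} = \frac{196}{11} + \frac{3 r}{38}$ ($a{\left(r \right)} = - 6 \left(\frac{r}{-76} - \frac{98}{33}\right) = - 6 \left(r \left(- \frac{1}{76}\right) - \frac{98}{33}\right) = - 6 \left(- \frac{r}{76} - \frac{98}{33}\right) = - 6 \left(- \frac{98}{33} - \frac{r}{76}\right) = \frac{196}{11} + \frac{3 r}{38}$)
$\sqrt{-33341 + a{\left(114 \right)}} = \sqrt{-33341 + \left(\frac{196}{11} + \frac{3}{38} \cdot 114\right)} = \sqrt{-33341 + \left(\frac{196}{11} + 9\right)} = \sqrt{-33341 + \frac{295}{11}} = \sqrt{- \frac{366456}{11}} = \frac{2 i \sqrt{1007754}}{11}$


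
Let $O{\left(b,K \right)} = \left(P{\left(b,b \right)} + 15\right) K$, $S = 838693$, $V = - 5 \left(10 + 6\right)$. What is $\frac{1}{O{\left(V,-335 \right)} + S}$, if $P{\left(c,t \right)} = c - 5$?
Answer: $\frac{1}{862143} \approx 1.1599 \cdot 10^{-6}$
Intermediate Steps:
$P{\left(c,t \right)} = -5 + c$
$V = -80$ ($V = \left(-5\right) 16 = -80$)
$O{\left(b,K \right)} = K \left(10 + b\right)$ ($O{\left(b,K \right)} = \left(\left(-5 + b\right) + 15\right) K = \left(10 + b\right) K = K \left(10 + b\right)$)
$\frac{1}{O{\left(V,-335 \right)} + S} = \frac{1}{- 335 \left(10 - 80\right) + 838693} = \frac{1}{\left(-335\right) \left(-70\right) + 838693} = \frac{1}{23450 + 838693} = \frac{1}{862143}$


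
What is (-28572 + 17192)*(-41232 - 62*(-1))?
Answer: 468514600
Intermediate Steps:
(-28572 + 17192)*(-41232 - 62*(-1)) = -11380*(-41232 + 62) = -11380*(-41170) = 468514600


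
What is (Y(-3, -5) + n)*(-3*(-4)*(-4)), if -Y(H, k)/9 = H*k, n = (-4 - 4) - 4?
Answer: 7056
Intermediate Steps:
n = -12 (n = -8 - 4 = -12)
Y(H, k) = -9*H*k
(Y(-3, -5) + n)*(-3*(-4)*(-4)) = (-9*(-3)*(-5) - 12)*(-3*(-4)*(-4)) = (-135 - 12)*(12*(-4)) = -147*(-48) = 7056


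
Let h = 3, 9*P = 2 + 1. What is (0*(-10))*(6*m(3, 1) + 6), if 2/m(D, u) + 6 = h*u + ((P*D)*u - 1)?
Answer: 0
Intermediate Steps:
P = ⅓ (P = (2 + 1)/9 = (⅑)*3 = ⅓ ≈ 0.33333)
m(D, u) = 2/(-7 + 3*u + D*u/3) (m(D, u) = 2/(-6 + (3*u + ((D/3)*u - 1))) = 2/(-6 + (3*u + (D*u/3 - 1))) = 2/(-6 + (3*u + (-1 + D*u/3))) = 2/(-6 + (-1 + 3*u + D*u/3)) = 2/(-7 + 3*u + D*u/3))
(0*(-10))*(6*m(3, 1) + 6) = (0*(-10))*(6*(6/(-21 + 9*1 + 3*1)) + 6) = 0*(6*(6/(-21 + 9 + 3)) + 6) = 0*(6*(6/(-9)) + 6) = 0*(6*(6*(-⅑)) + 6) = 0*(6*(-⅔) + 6) = 0*(-4 + 6) = 0*2 = 0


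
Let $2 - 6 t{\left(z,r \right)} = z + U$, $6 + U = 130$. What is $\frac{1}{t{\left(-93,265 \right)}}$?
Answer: $- \frac{6}{29} \approx -0.2069$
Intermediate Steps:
$U = 124$ ($U = -6 + 130 = 124$)
$t{\left(z,r \right)} = - \frac{61}{3} - \frac{z}{6}$ ($t{\left(z,r \right)} = \frac{1}{3} - \frac{z + 124}{6} = \frac{1}{3} - \frac{124 + z}{6} = \frac{1}{3} - \left(\frac{62}{3} + \frac{z}{6}\right) = - \frac{61}{3} - \frac{z}{6}$)
$\frac{1}{t{\left(-93,265 \right)}} = \frac{1}{- \frac{61}{3} - - \frac{31}{2}} = \frac{1}{- \frac{61}{3} + \frac{31}{2}} = \frac{1}{- \frac{29}{6}} = - \frac{6}{29}$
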